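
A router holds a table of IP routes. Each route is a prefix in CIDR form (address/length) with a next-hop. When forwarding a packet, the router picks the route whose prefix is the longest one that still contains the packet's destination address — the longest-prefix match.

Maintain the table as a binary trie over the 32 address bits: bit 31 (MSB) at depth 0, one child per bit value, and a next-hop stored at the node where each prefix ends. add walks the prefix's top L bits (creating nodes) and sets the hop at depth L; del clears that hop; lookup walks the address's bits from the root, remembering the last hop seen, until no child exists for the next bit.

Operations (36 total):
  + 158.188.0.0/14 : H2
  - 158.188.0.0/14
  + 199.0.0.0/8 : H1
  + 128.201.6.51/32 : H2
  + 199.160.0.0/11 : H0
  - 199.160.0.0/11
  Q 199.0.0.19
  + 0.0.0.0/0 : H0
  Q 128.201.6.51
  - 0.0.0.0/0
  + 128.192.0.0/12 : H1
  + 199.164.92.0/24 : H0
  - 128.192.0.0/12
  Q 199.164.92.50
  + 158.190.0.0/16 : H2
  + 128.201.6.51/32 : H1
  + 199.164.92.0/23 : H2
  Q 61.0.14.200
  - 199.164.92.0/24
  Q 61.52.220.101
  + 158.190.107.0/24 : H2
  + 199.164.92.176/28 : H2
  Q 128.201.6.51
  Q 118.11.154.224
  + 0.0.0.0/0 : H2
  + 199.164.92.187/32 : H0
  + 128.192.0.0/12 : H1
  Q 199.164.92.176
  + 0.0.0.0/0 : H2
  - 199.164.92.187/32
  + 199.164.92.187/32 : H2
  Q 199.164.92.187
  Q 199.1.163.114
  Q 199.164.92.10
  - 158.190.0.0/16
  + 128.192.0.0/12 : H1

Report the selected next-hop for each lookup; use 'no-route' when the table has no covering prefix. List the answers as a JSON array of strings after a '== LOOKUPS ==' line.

Process each operation:
  add 158.188.0.0/14 -> H2 at depth 14
  - 158.188.0.0/14 clear@14
  add 199.0.0.0/8 -> H1 at depth 8
  add 128.201.6.51/32 -> H2 at depth 32
  add 199.160.0.0/11 -> H0 at depth 11
  - 199.160.0.0/11 clear@11
  Q 199.0.0.19: descend 11000111 ; hops seen [H1] ; pick H1
  add 0.0.0.0/0 -> H0 at depth 0
  Q 128.201.6.51: descend 10000000110010010000011000110011 ; hops seen [H0,H2] ; pick H2
  - 0.0.0.0/0 clear@0
  add 128.192.0.0/12 -> H1 at depth 12
  add 199.164.92.0/24 -> H0 at depth 24
  - 128.192.0.0/12 clear@12
  Q 199.164.92.50: descend 110001111010010001011100 ; hops seen [H1,H0] ; pick H0
  add 158.190.0.0/16 -> H2 at depth 16
  add 128.201.6.51/32 -> H1 at depth 32
  add 199.164.92.0/23 -> H2 at depth 23
  Q 61.0.14.200: descend ε ; hops seen [∅] ; pick no-route
  - 199.164.92.0/24 clear@24
  Q 61.52.220.101: descend ε ; hops seen [∅] ; pick no-route
  add 158.190.107.0/24 -> H2 at depth 24
  add 199.164.92.176/28 -> H2 at depth 28
  Q 128.201.6.51: descend 10000000110010010000011000110011 ; hops seen [H1] ; pick H1
  Q 118.11.154.224: descend ε ; hops seen [∅] ; pick no-route
  add 0.0.0.0/0 -> H2 at depth 0
  add 199.164.92.187/32 -> H0 at depth 32
  add 128.192.0.0/12 -> H1 at depth 12
  Q 199.164.92.176: descend 1100011110100100010111001011 ; hops seen [H2,H1,H2,H2] ; pick H2
  add 0.0.0.0/0 -> H2 at depth 0
  - 199.164.92.187/32 clear@32
  add 199.164.92.187/32 -> H2 at depth 32
  Q 199.164.92.187: descend 11000111101001000101110010111011 ; hops seen [H2,H1,H2,H2,H2] ; pick H2
  Q 199.1.163.114: descend 11000111 ; hops seen [H2,H1] ; pick H1
  Q 199.164.92.10: descend 110001111010010001011100 ; hops seen [H2,H1,H2] ; pick H2
  - 158.190.0.0/16 clear@16
  add 128.192.0.0/12 -> H1 at depth 12

== LOOKUPS ==
["H1","H2","H0","no-route","no-route","H1","no-route","H2","H2","H1","H2"]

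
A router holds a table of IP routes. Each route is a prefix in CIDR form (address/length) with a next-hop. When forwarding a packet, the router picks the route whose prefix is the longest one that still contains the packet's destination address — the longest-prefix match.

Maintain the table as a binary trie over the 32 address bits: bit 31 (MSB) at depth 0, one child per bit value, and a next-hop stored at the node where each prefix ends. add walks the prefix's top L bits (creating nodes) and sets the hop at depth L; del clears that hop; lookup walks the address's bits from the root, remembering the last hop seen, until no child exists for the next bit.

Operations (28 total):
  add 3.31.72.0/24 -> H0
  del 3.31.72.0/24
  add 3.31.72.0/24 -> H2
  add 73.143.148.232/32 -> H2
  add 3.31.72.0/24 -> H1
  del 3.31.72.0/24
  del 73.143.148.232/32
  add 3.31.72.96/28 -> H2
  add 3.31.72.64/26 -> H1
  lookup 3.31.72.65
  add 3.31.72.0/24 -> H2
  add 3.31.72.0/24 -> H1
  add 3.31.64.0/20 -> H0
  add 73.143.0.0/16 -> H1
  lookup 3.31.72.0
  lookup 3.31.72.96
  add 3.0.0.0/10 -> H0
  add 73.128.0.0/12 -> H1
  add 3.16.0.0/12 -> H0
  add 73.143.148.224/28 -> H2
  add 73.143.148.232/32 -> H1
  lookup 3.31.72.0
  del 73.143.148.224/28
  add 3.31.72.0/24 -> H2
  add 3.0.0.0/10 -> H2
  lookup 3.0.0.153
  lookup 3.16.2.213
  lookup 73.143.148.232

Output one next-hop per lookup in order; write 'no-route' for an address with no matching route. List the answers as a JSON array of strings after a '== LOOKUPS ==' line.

Trace:
  add 3.31.72.0/24 -> H0 at depth 24
  del 3.31.72.0/24 (clear depth 24)
  add 3.31.72.0/24 -> H2 at depth 24
  add 73.143.148.232/32 -> H2 at depth 32
  add 3.31.72.0/24 -> H1 at depth 24
  del 3.31.72.0/24 (clear depth 24)
  del 73.143.148.232/32 (clear depth 32)
  add 3.31.72.96/28 -> H2 at depth 28
  add 3.31.72.64/26 -> H1 at depth 26
  ? 3.31.72.65  path d0:-→d1:-→d2:-→d3:-→d4:-→d5:-→d6:-→d7:-→d8:-→d9:-→d10:-→d11:-→d12:-→d13:-→d14:-→d15:-→d16:-→d17:-→d18:-→d19:-→d20:-→d21:-→d22:-→d23:-→d24:-→d25:-→d26:H1  best=H1
  add 3.31.72.0/24 -> H2 at depth 24
  add 3.31.72.0/24 -> H1 at depth 24
  add 3.31.64.0/20 -> H0 at depth 20
  add 73.143.0.0/16 -> H1 at depth 16
  ? 3.31.72.0  path d0:-→d1:-→d2:-→d3:-→d4:-→d5:-→d6:-→d7:-→d8:-→d9:-→d10:-→d11:-→d12:-→d13:-→d14:-→d15:-→d16:-→d17:-→d18:-→d19:-→d20:H0→d21:-→d22:-→d23:-→d24:H1→d25:-  best=H1
  ? 3.31.72.96  path d0:-→d1:-→d2:-→d3:-→d4:-→d5:-→d6:-→d7:-→d8:-→d9:-→d10:-→d11:-→d12:-→d13:-→d14:-→d15:-→d16:-→d17:-→d18:-→d19:-→d20:H0→d21:-→d22:-→d23:-→d24:H1→d25:-→d26:H1→d27:-→d28:H2  best=H2
  add 3.0.0.0/10 -> H0 at depth 10
  add 73.128.0.0/12 -> H1 at depth 12
  add 3.16.0.0/12 -> H0 at depth 12
  add 73.143.148.224/28 -> H2 at depth 28
  add 73.143.148.232/32 -> H1 at depth 32
  ? 3.31.72.0  path d0:-→d1:-→d2:-→d3:-→d4:-→d5:-→d6:-→d7:-→d8:-→d9:-→d10:H0→d11:-→d12:H0→d13:-→d14:-→d15:-→d16:-→d17:-→d18:-→d19:-→d20:H0→d21:-→d22:-→d23:-→d24:H1→d25:-  best=H1
  del 73.143.148.224/28 (clear depth 28)
  add 3.31.72.0/24 -> H2 at depth 24
  add 3.0.0.0/10 -> H2 at depth 10
  ? 3.0.0.153  path d0:-→d1:-→d2:-→d3:-→d4:-→d5:-→d6:-→d7:-→d8:-→d9:-→d10:H2→d11:-  best=H2
  ? 3.16.2.213  path d0:-→d1:-→d2:-→d3:-→d4:-→d5:-→d6:-→d7:-→d8:-→d9:-→d10:H2→d11:-→d12:H0  best=H0
  ? 73.143.148.232  path d0:-→d1:-→d2:-→d3:-→d4:-→d5:-→d6:-→d7:-→d8:-→d9:-→d10:-→d11:-→d12:H1→d13:-→d14:-→d15:-→d16:H1→d17:-→d18:-→d19:-→d20:-→d21:-→d22:-→d23:-→d24:-→d25:-→d26:-→d27:-→d28:-→d29:-→d30:-→d31:-→d32:H1  best=H1

== LOOKUPS ==
["H1","H1","H2","H1","H2","H0","H1"]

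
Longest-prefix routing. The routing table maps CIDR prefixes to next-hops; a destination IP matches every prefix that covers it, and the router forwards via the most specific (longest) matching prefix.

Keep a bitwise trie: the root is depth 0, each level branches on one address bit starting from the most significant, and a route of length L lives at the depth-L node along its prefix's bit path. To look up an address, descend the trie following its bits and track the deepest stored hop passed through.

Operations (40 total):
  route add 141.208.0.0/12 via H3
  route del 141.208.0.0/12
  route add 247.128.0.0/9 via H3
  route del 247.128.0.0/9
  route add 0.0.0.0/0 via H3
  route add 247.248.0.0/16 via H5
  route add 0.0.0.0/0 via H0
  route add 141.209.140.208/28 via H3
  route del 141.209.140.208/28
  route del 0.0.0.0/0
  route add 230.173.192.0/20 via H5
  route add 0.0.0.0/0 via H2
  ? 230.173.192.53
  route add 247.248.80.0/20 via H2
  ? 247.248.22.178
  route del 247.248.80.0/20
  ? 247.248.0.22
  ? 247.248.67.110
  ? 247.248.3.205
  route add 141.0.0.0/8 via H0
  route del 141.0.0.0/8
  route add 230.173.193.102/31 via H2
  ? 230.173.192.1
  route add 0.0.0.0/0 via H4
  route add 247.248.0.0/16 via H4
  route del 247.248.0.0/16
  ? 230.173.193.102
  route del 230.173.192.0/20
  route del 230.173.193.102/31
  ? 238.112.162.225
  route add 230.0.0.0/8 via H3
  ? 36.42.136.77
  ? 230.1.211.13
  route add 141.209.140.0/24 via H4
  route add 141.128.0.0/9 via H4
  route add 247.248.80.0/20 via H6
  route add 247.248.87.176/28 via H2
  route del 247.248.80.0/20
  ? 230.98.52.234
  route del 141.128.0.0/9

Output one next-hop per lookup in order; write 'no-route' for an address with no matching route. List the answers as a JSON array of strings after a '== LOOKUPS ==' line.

Process each operation:
  add 141.208.0.0/12 -> H3 at depth 12
  - 141.208.0.0/12 clear@12
  add 247.128.0.0/9 -> H3 at depth 9
  - 247.128.0.0/9 clear@9
  add 0.0.0.0/0 -> H3 at depth 0
  add 247.248.0.0/16 -> H5 at depth 16
  add 0.0.0.0/0 -> H0 at depth 0
  add 141.209.140.208/28 -> H3 at depth 28
  - 141.209.140.208/28 clear@28
  - 0.0.0.0/0 clear@0
  add 230.173.192.0/20 -> H5 at depth 20
  add 0.0.0.0/0 -> H2 at depth 0
  lookup 230.173.192.53: bits 11100110101011011100 walk d0:H2→d1:-→d2:-→d3:-→d4:-→d5:-→d6:-→d7:-→d8:-→d9:-→d10:-→d11:-→d12:-→d13:-→d14:-→d15:-→d16:-→d17:-→d18:-→d19:-→d20:H5 -> H5
  add 247.248.80.0/20 -> H2 at depth 20
  lookup 247.248.22.178: bits 11110111111110000 walk d0:H2→d1:-→d2:-→d3:-→d4:-→d5:-→d6:-→d7:-→d8:-→d9:-→d10:-→d11:-→d12:-→d13:-→d14:-→d15:-→d16:H5→d17:- -> H5
  - 247.248.80.0/20 clear@20
  lookup 247.248.0.22: bits 11110111111110000 walk d0:H2→d1:-→d2:-→d3:-→d4:-→d5:-→d6:-→d7:-→d8:-→d9:-→d10:-→d11:-→d12:-→d13:-→d14:-→d15:-→d16:H5→d17:- -> H5
  lookup 247.248.67.110: bits 1111011111111000010 walk d0:H2→d1:-→d2:-→d3:-→d4:-→d5:-→d6:-→d7:-→d8:-→d9:-→d10:-→d11:-→d12:-→d13:-→d14:-→d15:-→d16:H5→d17:-→d18:-→d19:- -> H5
  lookup 247.248.3.205: bits 11110111111110000 walk d0:H2→d1:-→d2:-→d3:-→d4:-→d5:-→d6:-→d7:-→d8:-→d9:-→d10:-→d11:-→d12:-→d13:-→d14:-→d15:-→d16:H5→d17:- -> H5
  add 141.0.0.0/8 -> H0 at depth 8
  - 141.0.0.0/8 clear@8
  add 230.173.193.102/31 -> H2 at depth 31
  lookup 230.173.192.1: bits 11100110101011011100000 walk d0:H2→d1:-→d2:-→d3:-→d4:-→d5:-→d6:-→d7:-→d8:-→d9:-→d10:-→d11:-→d12:-→d13:-→d14:-→d15:-→d16:-→d17:-→d18:-→d19:-→d20:H5→d21:-→d22:-→d23:- -> H5
  add 0.0.0.0/0 -> H4 at depth 0
  add 247.248.0.0/16 -> H4 at depth 16
  - 247.248.0.0/16 clear@16
  lookup 230.173.193.102: bits 1110011010101101110000010110011 walk d0:H4→d1:-→d2:-→d3:-→d4:-→d5:-→d6:-→d7:-→d8:-→d9:-→d10:-→d11:-→d12:-→d13:-→d14:-→d15:-→d16:-→d17:-→d18:-→d19:-→d20:H5→d21:-→d22:-→d23:-→d24:-→d25:-→d26:-→d27:-→d28:-→d29:-→d30:-→d31:H2 -> H2
  - 230.173.192.0/20 clear@20
  - 230.173.193.102/31 clear@31
  lookup 238.112.162.225: bits 1110 walk d0:H4→d1:-→d2:-→d3:-→d4:- -> H4
  add 230.0.0.0/8 -> H3 at depth 8
  lookup 36.42.136.77: bits ε walk d0:H4 -> H4
  lookup 230.1.211.13: bits 11100110 walk d0:H4→d1:-→d2:-→d3:-→d4:-→d5:-→d6:-→d7:-→d8:H3 -> H3
  add 141.209.140.0/24 -> H4 at depth 24
  add 141.128.0.0/9 -> H4 at depth 9
  add 247.248.80.0/20 -> H6 at depth 20
  add 247.248.87.176/28 -> H2 at depth 28
  - 247.248.80.0/20 clear@20
  lookup 230.98.52.234: bits 11100110 walk d0:H4→d1:-→d2:-→d3:-→d4:-→d5:-→d6:-→d7:-→d8:H3 -> H3
  - 141.128.0.0/9 clear@9

== LOOKUPS ==
["H5","H5","H5","H5","H5","H5","H2","H4","H4","H3","H3"]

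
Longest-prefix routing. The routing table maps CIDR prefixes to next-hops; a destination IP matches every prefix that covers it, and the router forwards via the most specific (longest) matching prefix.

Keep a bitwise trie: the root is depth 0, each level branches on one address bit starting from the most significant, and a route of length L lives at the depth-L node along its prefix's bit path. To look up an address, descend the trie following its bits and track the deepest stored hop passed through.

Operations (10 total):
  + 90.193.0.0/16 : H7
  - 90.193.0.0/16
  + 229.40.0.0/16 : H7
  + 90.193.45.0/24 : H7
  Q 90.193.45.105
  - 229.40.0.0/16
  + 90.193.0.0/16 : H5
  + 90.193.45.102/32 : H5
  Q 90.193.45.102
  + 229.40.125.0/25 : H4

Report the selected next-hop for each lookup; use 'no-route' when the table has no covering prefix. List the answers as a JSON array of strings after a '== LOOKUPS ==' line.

Trace:
  + 90.193.0.0/16 (H7) depth=16
  - 90.193.0.0/16 clear@16
  + 229.40.0.0/16 (H7) depth=16
  + 90.193.45.0/24 (H7) depth=24
  Q 90.193.45.105: descend 010110101100000100101101 ; hops seen [H7] ; pick H7
  - 229.40.0.0/16 clear@16
  + 90.193.0.0/16 (H5) depth=16
  + 90.193.45.102/32 (H5) depth=32
  Q 90.193.45.102: descend 01011010110000010010110101100110 ; hops seen [H5,H7,H5] ; pick H5
  + 229.40.125.0/25 (H4) depth=25

== LOOKUPS ==
["H7","H5"]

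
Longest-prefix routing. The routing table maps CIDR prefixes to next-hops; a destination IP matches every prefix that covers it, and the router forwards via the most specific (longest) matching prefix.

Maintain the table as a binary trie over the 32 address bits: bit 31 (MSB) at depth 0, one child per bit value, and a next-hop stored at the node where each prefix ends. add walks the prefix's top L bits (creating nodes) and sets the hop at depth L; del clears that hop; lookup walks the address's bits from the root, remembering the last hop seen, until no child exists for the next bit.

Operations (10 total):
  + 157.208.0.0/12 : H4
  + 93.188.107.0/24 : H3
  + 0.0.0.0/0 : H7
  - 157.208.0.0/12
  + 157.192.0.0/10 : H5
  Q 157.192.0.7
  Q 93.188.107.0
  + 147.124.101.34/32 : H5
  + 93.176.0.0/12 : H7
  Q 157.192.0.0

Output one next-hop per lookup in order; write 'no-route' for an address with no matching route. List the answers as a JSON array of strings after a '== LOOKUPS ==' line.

Trace:
  add 157.208.0.0/12 -> H4 at depth 12
  add 93.188.107.0/24 -> H3 at depth 24
  add 0.0.0.0/0 -> H7 at depth 0
  del 157.208.0.0/12 (clear depth 12)
  add 157.192.0.0/10 -> H5 at depth 10
  ? 157.192.0.7  path d0:H7→d1:-→d2:-→d3:-→d4:-→d5:-→d6:-→d7:-→d8:-→d9:-→d10:H5→d11:-  best=H5
  ? 93.188.107.0  path d0:H7→d1:-→d2:-→d3:-→d4:-→d5:-→d6:-→d7:-→d8:-→d9:-→d10:-→d11:-→d12:-→d13:-→d14:-→d15:-→d16:-→d17:-→d18:-→d19:-→d20:-→d21:-→d22:-→d23:-→d24:H3  best=H3
  add 147.124.101.34/32 -> H5 at depth 32
  add 93.176.0.0/12 -> H7 at depth 12
  ? 157.192.0.0  path d0:H7→d1:-→d2:-→d3:-→d4:-→d5:-→d6:-→d7:-→d8:-→d9:-→d10:H5→d11:-  best=H5

== LOOKUPS ==
["H5","H3","H5"]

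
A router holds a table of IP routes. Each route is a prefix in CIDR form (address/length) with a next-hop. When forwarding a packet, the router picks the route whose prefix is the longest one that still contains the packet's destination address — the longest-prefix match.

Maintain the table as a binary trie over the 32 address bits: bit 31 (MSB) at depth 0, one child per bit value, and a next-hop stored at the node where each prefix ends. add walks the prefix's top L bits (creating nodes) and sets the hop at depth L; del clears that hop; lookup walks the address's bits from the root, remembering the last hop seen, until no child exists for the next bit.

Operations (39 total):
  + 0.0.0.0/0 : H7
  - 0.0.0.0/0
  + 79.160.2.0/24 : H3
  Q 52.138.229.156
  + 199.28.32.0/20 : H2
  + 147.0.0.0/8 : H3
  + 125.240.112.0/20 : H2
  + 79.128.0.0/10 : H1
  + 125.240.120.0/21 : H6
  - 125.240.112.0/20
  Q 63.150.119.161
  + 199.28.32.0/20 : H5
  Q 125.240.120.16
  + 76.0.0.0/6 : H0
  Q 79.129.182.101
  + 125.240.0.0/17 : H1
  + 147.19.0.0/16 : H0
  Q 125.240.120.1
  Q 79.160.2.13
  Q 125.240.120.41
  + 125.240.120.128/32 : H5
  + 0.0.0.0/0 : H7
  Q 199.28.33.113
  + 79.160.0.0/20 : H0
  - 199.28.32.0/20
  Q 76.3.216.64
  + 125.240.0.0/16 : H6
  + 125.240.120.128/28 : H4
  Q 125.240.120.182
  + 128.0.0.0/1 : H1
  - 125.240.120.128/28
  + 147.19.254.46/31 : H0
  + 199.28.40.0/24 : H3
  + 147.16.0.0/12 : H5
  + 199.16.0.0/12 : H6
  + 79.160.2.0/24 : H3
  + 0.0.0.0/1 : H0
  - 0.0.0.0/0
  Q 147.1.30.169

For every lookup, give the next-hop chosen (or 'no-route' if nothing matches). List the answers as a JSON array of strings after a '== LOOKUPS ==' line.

Process each operation:
  + 0.0.0.0/0 (H7) depth=0
  del 0.0.0.0/0 (clear depth 0)
  + 79.160.2.0/24 (H3) depth=24
  Q 52.138.229.156: descend 0 ; hops seen [∅] ; pick no-route
  + 199.28.32.0/20 (H2) depth=20
  + 147.0.0.0/8 (H3) depth=8
  + 125.240.112.0/20 (H2) depth=20
  + 79.128.0.0/10 (H1) depth=10
  + 125.240.120.0/21 (H6) depth=21
  del 125.240.112.0/20 (clear depth 20)
  Q 63.150.119.161: descend 0 ; hops seen [∅] ; pick no-route
  + 199.28.32.0/20 (H5) depth=20
  Q 125.240.120.16: descend 011111011111000001111 ; hops seen [H6] ; pick H6
  + 76.0.0.0/6 (H0) depth=6
  Q 79.129.182.101: descend 0100111110 ; hops seen [H0,H1] ; pick H1
  + 125.240.0.0/17 (H1) depth=17
  + 147.19.0.0/16 (H0) depth=16
  Q 125.240.120.1: descend 011111011111000001111 ; hops seen [H1,H6] ; pick H6
  Q 79.160.2.13: descend 010011111010000000000010 ; hops seen [H0,H1,H3] ; pick H3
  Q 125.240.120.41: descend 011111011111000001111 ; hops seen [H1,H6] ; pick H6
  + 125.240.120.128/32 (H5) depth=32
  + 0.0.0.0/0 (H7) depth=0
  Q 199.28.33.113: descend 11000111000111000010 ; hops seen [H7,H5] ; pick H5
  + 79.160.0.0/20 (H0) depth=20
  del 199.28.32.0/20 (clear depth 20)
  Q 76.3.216.64: descend 010011 ; hops seen [H7,H0] ; pick H0
  + 125.240.0.0/16 (H6) depth=16
  + 125.240.120.128/28 (H4) depth=28
  Q 125.240.120.182: descend 01111101111100000111100010 ; hops seen [H7,H6,H1,H6] ; pick H6
  + 128.0.0.0/1 (H1) depth=1
  del 125.240.120.128/28 (clear depth 28)
  + 147.19.254.46/31 (H0) depth=31
  + 199.28.40.0/24 (H3) depth=24
  + 147.16.0.0/12 (H5) depth=12
  + 199.16.0.0/12 (H6) depth=12
  + 79.160.2.0/24 (H3) depth=24
  + 0.0.0.0/1 (H0) depth=1
  del 0.0.0.0/0 (clear depth 0)
  Q 147.1.30.169: descend 10010011000 ; hops seen [H1,H3] ; pick H3

== LOOKUPS ==
["no-route","no-route","H6","H1","H6","H3","H6","H5","H0","H6","H3"]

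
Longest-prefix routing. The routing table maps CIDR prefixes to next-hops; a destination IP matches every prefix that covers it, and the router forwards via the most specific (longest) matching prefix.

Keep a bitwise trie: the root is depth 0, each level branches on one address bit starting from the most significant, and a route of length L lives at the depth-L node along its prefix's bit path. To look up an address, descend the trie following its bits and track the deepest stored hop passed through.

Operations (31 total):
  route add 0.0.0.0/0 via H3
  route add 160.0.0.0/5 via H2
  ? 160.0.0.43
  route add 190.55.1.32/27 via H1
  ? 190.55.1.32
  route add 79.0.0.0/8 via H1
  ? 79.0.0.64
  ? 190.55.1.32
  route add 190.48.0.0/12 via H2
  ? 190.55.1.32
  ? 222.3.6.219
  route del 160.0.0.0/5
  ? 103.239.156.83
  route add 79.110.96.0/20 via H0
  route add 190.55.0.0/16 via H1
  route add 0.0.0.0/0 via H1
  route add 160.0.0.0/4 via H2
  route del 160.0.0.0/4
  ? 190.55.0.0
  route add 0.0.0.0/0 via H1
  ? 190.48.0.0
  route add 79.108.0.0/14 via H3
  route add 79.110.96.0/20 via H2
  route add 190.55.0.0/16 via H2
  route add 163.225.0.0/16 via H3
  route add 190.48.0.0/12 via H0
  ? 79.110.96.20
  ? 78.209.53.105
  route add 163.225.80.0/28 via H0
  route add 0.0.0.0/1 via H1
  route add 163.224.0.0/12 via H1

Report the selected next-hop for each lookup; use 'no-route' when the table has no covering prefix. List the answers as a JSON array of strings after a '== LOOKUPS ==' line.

Process each operation:
  + 0.0.0.0/0 (H3) depth=0
  + 160.0.0.0/5 (H2) depth=5
  ? 160.0.0.43  path d0:H3→d1:-→d2:-→d3:-→d4:-→d5:H2  best=H2
  + 190.55.1.32/27 (H1) depth=27
  ? 190.55.1.32  path d0:H3→d1:-→d2:-→d3:-→d4:-→d5:-→d6:-→d7:-→d8:-→d9:-→d10:-→d11:-→d12:-→d13:-→d14:-→d15:-→d16:-→d17:-→d18:-→d19:-→d20:-→d21:-→d22:-→d23:-→d24:-→d25:-→d26:-→d27:H1  best=H1
  + 79.0.0.0/8 (H1) depth=8
  ? 79.0.0.64  path d0:H3→d1:-→d2:-→d3:-→d4:-→d5:-→d6:-→d7:-→d8:H1  best=H1
  ? 190.55.1.32  path d0:H3→d1:-→d2:-→d3:-→d4:-→d5:-→d6:-→d7:-→d8:-→d9:-→d10:-→d11:-→d12:-→d13:-→d14:-→d15:-→d16:-→d17:-→d18:-→d19:-→d20:-→d21:-→d22:-→d23:-→d24:-→d25:-→d26:-→d27:H1  best=H1
  + 190.48.0.0/12 (H2) depth=12
  ? 190.55.1.32  path d0:H3→d1:-→d2:-→d3:-→d4:-→d5:-→d6:-→d7:-→d8:-→d9:-→d10:-→d11:-→d12:H2→d13:-→d14:-→d15:-→d16:-→d17:-→d18:-→d19:-→d20:-→d21:-→d22:-→d23:-→d24:-→d25:-→d26:-→d27:H1  best=H1
  ? 222.3.6.219  path d0:H3→d1:-  best=H3
  del 160.0.0.0/5 (clear depth 5)
  ? 103.239.156.83  path d0:H3→d1:-→d2:-  best=H3
  + 79.110.96.0/20 (H0) depth=20
  + 190.55.0.0/16 (H1) depth=16
  + 0.0.0.0/0 (H1) depth=0
  + 160.0.0.0/4 (H2) depth=4
  del 160.0.0.0/4 (clear depth 4)
  ? 190.55.0.0  path d0:H1→d1:-→d2:-→d3:-→d4:-→d5:-→d6:-→d7:-→d8:-→d9:-→d10:-→d11:-→d12:H2→d13:-→d14:-→d15:-→d16:H1→d17:-→d18:-→d19:-→d20:-→d21:-→d22:-→d23:-  best=H1
  + 0.0.0.0/0 (H1) depth=0
  ? 190.48.0.0  path d0:H1→d1:-→d2:-→d3:-→d4:-→d5:-→d6:-→d7:-→d8:-→d9:-→d10:-→d11:-→d12:H2→d13:-  best=H2
  + 79.108.0.0/14 (H3) depth=14
  + 79.110.96.0/20 (H2) depth=20
  + 190.55.0.0/16 (H2) depth=16
  + 163.225.0.0/16 (H3) depth=16
  + 190.48.0.0/12 (H0) depth=12
  ? 79.110.96.20  path d0:H1→d1:-→d2:-→d3:-→d4:-→d5:-→d6:-→d7:-→d8:H1→d9:-→d10:-→d11:-→d12:-→d13:-→d14:H3→d15:-→d16:-→d17:-→d18:-→d19:-→d20:H2  best=H2
  ? 78.209.53.105  path d0:H1→d1:-→d2:-→d3:-→d4:-→d5:-→d6:-→d7:-  best=H1
  + 163.225.80.0/28 (H0) depth=28
  + 0.0.0.0/1 (H1) depth=1
  + 163.224.0.0/12 (H1) depth=12

== LOOKUPS ==
["H2","H1","H1","H1","H1","H3","H3","H1","H2","H2","H1"]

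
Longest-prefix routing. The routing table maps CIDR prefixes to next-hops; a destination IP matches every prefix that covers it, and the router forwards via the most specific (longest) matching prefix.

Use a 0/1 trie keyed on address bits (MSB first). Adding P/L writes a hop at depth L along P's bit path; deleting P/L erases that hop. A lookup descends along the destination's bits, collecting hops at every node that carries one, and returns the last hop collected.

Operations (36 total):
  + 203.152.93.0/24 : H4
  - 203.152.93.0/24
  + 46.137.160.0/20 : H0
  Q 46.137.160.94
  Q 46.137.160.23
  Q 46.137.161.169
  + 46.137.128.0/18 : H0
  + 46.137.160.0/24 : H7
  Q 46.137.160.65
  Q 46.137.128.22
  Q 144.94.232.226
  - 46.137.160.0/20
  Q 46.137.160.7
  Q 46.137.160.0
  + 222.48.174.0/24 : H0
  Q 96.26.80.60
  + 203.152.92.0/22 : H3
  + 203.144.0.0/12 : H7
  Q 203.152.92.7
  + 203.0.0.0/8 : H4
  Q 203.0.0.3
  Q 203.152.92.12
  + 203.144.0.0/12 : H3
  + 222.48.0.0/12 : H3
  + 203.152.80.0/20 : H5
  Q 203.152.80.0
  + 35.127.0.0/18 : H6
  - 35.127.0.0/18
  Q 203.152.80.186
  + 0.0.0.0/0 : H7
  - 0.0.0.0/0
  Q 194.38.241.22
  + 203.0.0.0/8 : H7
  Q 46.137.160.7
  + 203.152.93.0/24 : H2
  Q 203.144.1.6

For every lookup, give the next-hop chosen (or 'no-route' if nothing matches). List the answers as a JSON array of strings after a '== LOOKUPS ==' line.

Process each operation:
  add 203.152.93.0/24 -> H4 at depth 24
  - 203.152.93.0/24 clear@24
  add 46.137.160.0/20 -> H0 at depth 20
  lookup 46.137.160.94: bits 00101110100010011010 walk d0:-→d1:-→d2:-→d3:-→d4:-→d5:-→d6:-→d7:-→d8:-→d9:-→d10:-→d11:-→d12:-→d13:-→d14:-→d15:-→d16:-→d17:-→d18:-→d19:-→d20:H0 -> H0
  lookup 46.137.160.23: bits 00101110100010011010 walk d0:-→d1:-→d2:-→d3:-→d4:-→d5:-→d6:-→d7:-→d8:-→d9:-→d10:-→d11:-→d12:-→d13:-→d14:-→d15:-→d16:-→d17:-→d18:-→d19:-→d20:H0 -> H0
  lookup 46.137.161.169: bits 00101110100010011010 walk d0:-→d1:-→d2:-→d3:-→d4:-→d5:-→d6:-→d7:-→d8:-→d9:-→d10:-→d11:-→d12:-→d13:-→d14:-→d15:-→d16:-→d17:-→d18:-→d19:-→d20:H0 -> H0
  add 46.137.128.0/18 -> H0 at depth 18
  add 46.137.160.0/24 -> H7 at depth 24
  lookup 46.137.160.65: bits 001011101000100110100000 walk d0:-→d1:-→d2:-→d3:-→d4:-→d5:-→d6:-→d7:-→d8:-→d9:-→d10:-→d11:-→d12:-→d13:-→d14:-→d15:-→d16:-→d17:-→d18:H0→d19:-→d20:H0→d21:-→d22:-→d23:-→d24:H7 -> H7
  lookup 46.137.128.22: bits 001011101000100110 walk d0:-→d1:-→d2:-→d3:-→d4:-→d5:-→d6:-→d7:-→d8:-→d9:-→d10:-→d11:-→d12:-→d13:-→d14:-→d15:-→d16:-→d17:-→d18:H0 -> H0
  lookup 144.94.232.226: bits 1 walk d0:-→d1:- -> no-route
  - 46.137.160.0/20 clear@20
  lookup 46.137.160.7: bits 001011101000100110100000 walk d0:-→d1:-→d2:-→d3:-→d4:-→d5:-→d6:-→d7:-→d8:-→d9:-→d10:-→d11:-→d12:-→d13:-→d14:-→d15:-→d16:-→d17:-→d18:H0→d19:-→d20:-→d21:-→d22:-→d23:-→d24:H7 -> H7
  lookup 46.137.160.0: bits 001011101000100110100000 walk d0:-→d1:-→d2:-→d3:-→d4:-→d5:-→d6:-→d7:-→d8:-→d9:-→d10:-→d11:-→d12:-→d13:-→d14:-→d15:-→d16:-→d17:-→d18:H0→d19:-→d20:-→d21:-→d22:-→d23:-→d24:H7 -> H7
  add 222.48.174.0/24 -> H0 at depth 24
  lookup 96.26.80.60: bits 0 walk d0:-→d1:- -> no-route
  add 203.152.92.0/22 -> H3 at depth 22
  add 203.144.0.0/12 -> H7 at depth 12
  lookup 203.152.92.7: bits 11001011100110000101110 walk d0:-→d1:-→d2:-→d3:-→d4:-→d5:-→d6:-→d7:-→d8:-→d9:-→d10:-→d11:-→d12:H7→d13:-→d14:-→d15:-→d16:-→d17:-→d18:-→d19:-→d20:-→d21:-→d22:H3→d23:- -> H3
  add 203.0.0.0/8 -> H4 at depth 8
  lookup 203.0.0.3: bits 11001011 walk d0:-→d1:-→d2:-→d3:-→d4:-→d5:-→d6:-→d7:-→d8:H4 -> H4
  lookup 203.152.92.12: bits 11001011100110000101110 walk d0:-→d1:-→d2:-→d3:-→d4:-→d5:-→d6:-→d7:-→d8:H4→d9:-→d10:-→d11:-→d12:H7→d13:-→d14:-→d15:-→d16:-→d17:-→d18:-→d19:-→d20:-→d21:-→d22:H3→d23:- -> H3
  add 203.144.0.0/12 -> H3 at depth 12
  add 222.48.0.0/12 -> H3 at depth 12
  add 203.152.80.0/20 -> H5 at depth 20
  lookup 203.152.80.0: bits 11001011100110000101 walk d0:-→d1:-→d2:-→d3:-→d4:-→d5:-→d6:-→d7:-→d8:H4→d9:-→d10:-→d11:-→d12:H3→d13:-→d14:-→d15:-→d16:-→d17:-→d18:-→d19:-→d20:H5 -> H5
  add 35.127.0.0/18 -> H6 at depth 18
  - 35.127.0.0/18 clear@18
  lookup 203.152.80.186: bits 11001011100110000101 walk d0:-→d1:-→d2:-→d3:-→d4:-→d5:-→d6:-→d7:-→d8:H4→d9:-→d10:-→d11:-→d12:H3→d13:-→d14:-→d15:-→d16:-→d17:-→d18:-→d19:-→d20:H5 -> H5
  add 0.0.0.0/0 -> H7 at depth 0
  - 0.0.0.0/0 clear@0
  lookup 194.38.241.22: bits 1100 walk d0:-→d1:-→d2:-→d3:-→d4:- -> no-route
  add 203.0.0.0/8 -> H7 at depth 8
  lookup 46.137.160.7: bits 001011101000100110100000 walk d0:-→d1:-→d2:-→d3:-→d4:-→d5:-→d6:-→d7:-→d8:-→d9:-→d10:-→d11:-→d12:-→d13:-→d14:-→d15:-→d16:-→d17:-→d18:H0→d19:-→d20:-→d21:-→d22:-→d23:-→d24:H7 -> H7
  add 203.152.93.0/24 -> H2 at depth 24
  lookup 203.144.1.6: bits 110010111001 walk d0:-→d1:-→d2:-→d3:-→d4:-→d5:-→d6:-→d7:-→d8:H7→d9:-→d10:-→d11:-→d12:H3 -> H3

== LOOKUPS ==
["H0","H0","H0","H7","H0","no-route","H7","H7","no-route","H3","H4","H3","H5","H5","no-route","H7","H3"]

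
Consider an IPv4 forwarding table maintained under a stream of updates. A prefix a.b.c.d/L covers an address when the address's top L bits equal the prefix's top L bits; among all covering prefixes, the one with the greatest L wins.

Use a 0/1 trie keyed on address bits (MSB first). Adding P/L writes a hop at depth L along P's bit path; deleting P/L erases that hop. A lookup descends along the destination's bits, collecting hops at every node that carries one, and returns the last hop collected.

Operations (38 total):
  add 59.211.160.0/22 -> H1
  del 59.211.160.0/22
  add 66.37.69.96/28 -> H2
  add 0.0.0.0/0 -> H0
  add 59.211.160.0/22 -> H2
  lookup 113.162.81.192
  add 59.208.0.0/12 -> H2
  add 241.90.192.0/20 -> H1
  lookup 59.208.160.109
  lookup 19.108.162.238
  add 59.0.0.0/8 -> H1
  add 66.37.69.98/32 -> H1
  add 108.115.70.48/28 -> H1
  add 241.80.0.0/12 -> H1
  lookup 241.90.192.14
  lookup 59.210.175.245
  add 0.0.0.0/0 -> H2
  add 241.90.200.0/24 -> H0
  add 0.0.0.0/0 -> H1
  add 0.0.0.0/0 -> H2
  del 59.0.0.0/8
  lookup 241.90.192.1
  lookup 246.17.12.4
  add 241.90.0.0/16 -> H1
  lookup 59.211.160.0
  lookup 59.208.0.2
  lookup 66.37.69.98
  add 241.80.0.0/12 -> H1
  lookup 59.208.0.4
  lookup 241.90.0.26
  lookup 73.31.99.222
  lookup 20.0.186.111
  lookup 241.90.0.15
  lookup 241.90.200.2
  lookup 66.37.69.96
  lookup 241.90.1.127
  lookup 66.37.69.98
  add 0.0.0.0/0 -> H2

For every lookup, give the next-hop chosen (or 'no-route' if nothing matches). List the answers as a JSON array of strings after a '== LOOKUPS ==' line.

Apply in order:
  add 59.211.160.0/22 -> H1 at depth 22
  del 59.211.160.0/22 (clear depth 22)
  add 66.37.69.96/28 -> H2 at depth 28
  add 0.0.0.0/0 -> H0 at depth 0
  add 59.211.160.0/22 -> H2 at depth 22
  Q 113.162.81.192: descend 01 ; hops seen [H0] ; pick H0
  add 59.208.0.0/12 -> H2 at depth 12
  add 241.90.192.0/20 -> H1 at depth 20
  Q 59.208.160.109: descend 00111011110100 ; hops seen [H0,H2] ; pick H2
  Q 19.108.162.238: descend 00 ; hops seen [H0] ; pick H0
  add 59.0.0.0/8 -> H1 at depth 8
  add 66.37.69.98/32 -> H1 at depth 32
  add 108.115.70.48/28 -> H1 at depth 28
  add 241.80.0.0/12 -> H1 at depth 12
  Q 241.90.192.14: descend 11110001010110101100 ; hops seen [H0,H1,H1] ; pick H1
  Q 59.210.175.245: descend 001110111101001 ; hops seen [H0,H1,H2] ; pick H2
  add 0.0.0.0/0 -> H2 at depth 0
  add 241.90.200.0/24 -> H0 at depth 24
  add 0.0.0.0/0 -> H1 at depth 0
  add 0.0.0.0/0 -> H2 at depth 0
  del 59.0.0.0/8 (clear depth 8)
  Q 241.90.192.1: descend 11110001010110101100 ; hops seen [H2,H1,H1] ; pick H1
  Q 246.17.12.4: descend 11110 ; hops seen [H2] ; pick H2
  add 241.90.0.0/16 -> H1 at depth 16
  Q 59.211.160.0: descend 0011101111010011101000 ; hops seen [H2,H2,H2] ; pick H2
  Q 59.208.0.2: descend 00111011110100 ; hops seen [H2,H2] ; pick H2
  Q 66.37.69.98: descend 01000010001001010100010101100010 ; hops seen [H2,H2,H1] ; pick H1
  add 241.80.0.0/12 -> H1 at depth 12
  Q 59.208.0.4: descend 00111011110100 ; hops seen [H2,H2] ; pick H2
  Q 241.90.0.26: descend 1111000101011010 ; hops seen [H2,H1,H1] ; pick H1
  Q 73.31.99.222: descend 0100 ; hops seen [H2] ; pick H2
  Q 20.0.186.111: descend 00 ; hops seen [H2] ; pick H2
  Q 241.90.0.15: descend 1111000101011010 ; hops seen [H2,H1,H1] ; pick H1
  Q 241.90.200.2: descend 111100010101101011001000 ; hops seen [H2,H1,H1,H1,H0] ; pick H0
  Q 66.37.69.96: descend 010000100010010101000101011000 ; hops seen [H2,H2] ; pick H2
  Q 241.90.1.127: descend 1111000101011010 ; hops seen [H2,H1,H1] ; pick H1
  Q 66.37.69.98: descend 01000010001001010100010101100010 ; hops seen [H2,H2,H1] ; pick H1
  add 0.0.0.0/0 -> H2 at depth 0

== LOOKUPS ==
["H0","H2","H0","H1","H2","H1","H2","H2","H2","H1","H2","H1","H2","H2","H1","H0","H2","H1","H1"]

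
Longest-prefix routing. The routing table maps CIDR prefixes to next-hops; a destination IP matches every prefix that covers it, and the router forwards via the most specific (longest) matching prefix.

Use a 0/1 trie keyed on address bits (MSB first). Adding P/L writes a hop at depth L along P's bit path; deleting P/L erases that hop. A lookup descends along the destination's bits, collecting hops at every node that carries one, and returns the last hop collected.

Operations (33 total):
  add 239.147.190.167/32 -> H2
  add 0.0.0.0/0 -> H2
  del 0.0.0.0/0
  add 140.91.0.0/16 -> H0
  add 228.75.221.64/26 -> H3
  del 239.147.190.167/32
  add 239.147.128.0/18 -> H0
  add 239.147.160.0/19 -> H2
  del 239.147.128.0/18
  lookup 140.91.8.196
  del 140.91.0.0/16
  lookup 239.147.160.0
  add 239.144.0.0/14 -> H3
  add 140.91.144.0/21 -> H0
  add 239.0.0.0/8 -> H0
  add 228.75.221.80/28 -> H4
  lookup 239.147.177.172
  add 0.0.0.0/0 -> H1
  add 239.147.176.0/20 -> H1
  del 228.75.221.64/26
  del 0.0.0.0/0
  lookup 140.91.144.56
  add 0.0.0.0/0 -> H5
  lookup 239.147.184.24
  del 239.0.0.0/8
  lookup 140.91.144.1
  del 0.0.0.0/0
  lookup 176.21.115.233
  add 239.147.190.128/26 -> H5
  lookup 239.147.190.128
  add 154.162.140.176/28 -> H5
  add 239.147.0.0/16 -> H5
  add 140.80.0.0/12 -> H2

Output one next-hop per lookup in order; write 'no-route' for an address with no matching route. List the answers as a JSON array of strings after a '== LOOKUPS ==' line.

Trace:
  + 239.147.190.167/32 (H2) depth=32
  + 0.0.0.0/0 (H2) depth=0
  - 0.0.0.0/0 clear@0
  + 140.91.0.0/16 (H0) depth=16
  + 228.75.221.64/26 (H3) depth=26
  - 239.147.190.167/32 clear@32
  + 239.147.128.0/18 (H0) depth=18
  + 239.147.160.0/19 (H2) depth=19
  - 239.147.128.0/18 clear@18
  Q 140.91.8.196: descend 1000110001011011 ; hops seen [H0] ; pick H0
  - 140.91.0.0/16 clear@16
  Q 239.147.160.0: descend 1110111110010011101 ; hops seen [H2] ; pick H2
  + 239.144.0.0/14 (H3) depth=14
  + 140.91.144.0/21 (H0) depth=21
  + 239.0.0.0/8 (H0) depth=8
  + 228.75.221.80/28 (H4) depth=28
  Q 239.147.177.172: descend 11101111100100111011 ; hops seen [H0,H3,H2] ; pick H2
  + 0.0.0.0/0 (H1) depth=0
  + 239.147.176.0/20 (H1) depth=20
  - 228.75.221.64/26 clear@26
  - 0.0.0.0/0 clear@0
  Q 140.91.144.56: descend 100011000101101110010 ; hops seen [H0] ; pick H0
  + 0.0.0.0/0 (H5) depth=0
  Q 239.147.184.24: descend 111011111001001110111 ; hops seen [H5,H0,H3,H2,H1] ; pick H1
  - 239.0.0.0/8 clear@8
  Q 140.91.144.1: descend 100011000101101110010 ; hops seen [H5,H0] ; pick H0
  - 0.0.0.0/0 clear@0
  Q 176.21.115.233: descend 10 ; hops seen [∅] ; pick no-route
  + 239.147.190.128/26 (H5) depth=26
  Q 239.147.190.128: descend 11101111100100111011111010 ; hops seen [H3,H2,H1,H5] ; pick H5
  + 154.162.140.176/28 (H5) depth=28
  + 239.147.0.0/16 (H5) depth=16
  + 140.80.0.0/12 (H2) depth=12

== LOOKUPS ==
["H0","H2","H2","H0","H1","H0","no-route","H5"]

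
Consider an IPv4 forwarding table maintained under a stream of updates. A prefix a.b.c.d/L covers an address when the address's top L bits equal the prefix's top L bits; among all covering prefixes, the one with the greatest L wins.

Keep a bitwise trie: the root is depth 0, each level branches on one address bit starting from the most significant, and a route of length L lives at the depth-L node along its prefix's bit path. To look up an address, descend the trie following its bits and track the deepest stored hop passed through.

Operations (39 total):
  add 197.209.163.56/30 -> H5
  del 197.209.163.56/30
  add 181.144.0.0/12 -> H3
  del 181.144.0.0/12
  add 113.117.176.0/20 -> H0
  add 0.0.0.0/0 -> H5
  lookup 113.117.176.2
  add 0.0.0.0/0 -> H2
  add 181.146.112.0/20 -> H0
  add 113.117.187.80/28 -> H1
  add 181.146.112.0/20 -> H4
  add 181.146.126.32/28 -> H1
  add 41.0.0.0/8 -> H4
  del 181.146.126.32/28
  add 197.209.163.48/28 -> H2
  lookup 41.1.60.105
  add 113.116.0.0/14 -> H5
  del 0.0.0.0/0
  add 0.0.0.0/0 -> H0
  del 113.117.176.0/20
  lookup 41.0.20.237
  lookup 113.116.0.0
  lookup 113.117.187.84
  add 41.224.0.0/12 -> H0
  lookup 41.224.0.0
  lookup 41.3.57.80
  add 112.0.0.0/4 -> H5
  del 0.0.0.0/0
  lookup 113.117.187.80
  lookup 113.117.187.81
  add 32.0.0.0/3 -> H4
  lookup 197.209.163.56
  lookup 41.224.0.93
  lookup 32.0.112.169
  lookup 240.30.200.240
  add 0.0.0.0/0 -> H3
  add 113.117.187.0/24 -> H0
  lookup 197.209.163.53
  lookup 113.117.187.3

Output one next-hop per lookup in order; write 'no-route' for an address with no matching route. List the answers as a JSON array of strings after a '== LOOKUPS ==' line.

Apply in order:
  add 197.209.163.56/30 -> H5 at depth 30
  - 197.209.163.56/30 clear@30
  add 181.144.0.0/12 -> H3 at depth 12
  - 181.144.0.0/12 clear@12
  add 113.117.176.0/20 -> H0 at depth 20
  add 0.0.0.0/0 -> H5 at depth 0
  ? 113.117.176.2  path d0:H5→d1:-→d2:-→d3:-→d4:-→d5:-→d6:-→d7:-→d8:-→d9:-→d10:-→d11:-→d12:-→d13:-→d14:-→d15:-→d16:-→d17:-→d18:-→d19:-→d20:H0  best=H0
  add 0.0.0.0/0 -> H2 at depth 0
  add 181.146.112.0/20 -> H0 at depth 20
  add 113.117.187.80/28 -> H1 at depth 28
  add 181.146.112.0/20 -> H4 at depth 20
  add 181.146.126.32/28 -> H1 at depth 28
  add 41.0.0.0/8 -> H4 at depth 8
  - 181.146.126.32/28 clear@28
  add 197.209.163.48/28 -> H2 at depth 28
  ? 41.1.60.105  path d0:H2→d1:-→d2:-→d3:-→d4:-→d5:-→d6:-→d7:-→d8:H4  best=H4
  add 113.116.0.0/14 -> H5 at depth 14
  - 0.0.0.0/0 clear@0
  add 0.0.0.0/0 -> H0 at depth 0
  - 113.117.176.0/20 clear@20
  ? 41.0.20.237  path d0:H0→d1:-→d2:-→d3:-→d4:-→d5:-→d6:-→d7:-→d8:H4  best=H4
  ? 113.116.0.0  path d0:H0→d1:-→d2:-→d3:-→d4:-→d5:-→d6:-→d7:-→d8:-→d9:-→d10:-→d11:-→d12:-→d13:-→d14:H5→d15:-  best=H5
  ? 113.117.187.84  path d0:H0→d1:-→d2:-→d3:-→d4:-→d5:-→d6:-→d7:-→d8:-→d9:-→d10:-→d11:-→d12:-→d13:-→d14:H5→d15:-→d16:-→d17:-→d18:-→d19:-→d20:-→d21:-→d22:-→d23:-→d24:-→d25:-→d26:-→d27:-→d28:H1  best=H1
  add 41.224.0.0/12 -> H0 at depth 12
  ? 41.224.0.0  path d0:H0→d1:-→d2:-→d3:-→d4:-→d5:-→d6:-→d7:-→d8:H4→d9:-→d10:-→d11:-→d12:H0  best=H0
  ? 41.3.57.80  path d0:H0→d1:-→d2:-→d3:-→d4:-→d5:-→d6:-→d7:-→d8:H4  best=H4
  add 112.0.0.0/4 -> H5 at depth 4
  - 0.0.0.0/0 clear@0
  ? 113.117.187.80  path d0:-→d1:-→d2:-→d3:-→d4:H5→d5:-→d6:-→d7:-→d8:-→d9:-→d10:-→d11:-→d12:-→d13:-→d14:H5→d15:-→d16:-→d17:-→d18:-→d19:-→d20:-→d21:-→d22:-→d23:-→d24:-→d25:-→d26:-→d27:-→d28:H1  best=H1
  ? 113.117.187.81  path d0:-→d1:-→d2:-→d3:-→d4:H5→d5:-→d6:-→d7:-→d8:-→d9:-→d10:-→d11:-→d12:-→d13:-→d14:H5→d15:-→d16:-→d17:-→d18:-→d19:-→d20:-→d21:-→d22:-→d23:-→d24:-→d25:-→d26:-→d27:-→d28:H1  best=H1
  add 32.0.0.0/3 -> H4 at depth 3
  ? 197.209.163.56  path d0:-→d1:-→d2:-→d3:-→d4:-→d5:-→d6:-→d7:-→d8:-→d9:-→d10:-→d11:-→d12:-→d13:-→d14:-→d15:-→d16:-→d17:-→d18:-→d19:-→d20:-→d21:-→d22:-→d23:-→d24:-→d25:-→d26:-→d27:-→d28:H2→d29:-→d30:-  best=H2
  ? 41.224.0.93  path d0:-→d1:-→d2:-→d3:H4→d4:-→d5:-→d6:-→d7:-→d8:H4→d9:-→d10:-→d11:-→d12:H0  best=H0
  ? 32.0.112.169  path d0:-→d1:-→d2:-→d3:H4→d4:-  best=H4
  ? 240.30.200.240  path d0:-→d1:-→d2:-  best=no-route
  add 0.0.0.0/0 -> H3 at depth 0
  add 113.117.187.0/24 -> H0 at depth 24
  ? 197.209.163.53  path d0:H3→d1:-→d2:-→d3:-→d4:-→d5:-→d6:-→d7:-→d8:-→d9:-→d10:-→d11:-→d12:-→d13:-→d14:-→d15:-→d16:-→d17:-→d18:-→d19:-→d20:-→d21:-→d22:-→d23:-→d24:-→d25:-→d26:-→d27:-→d28:H2  best=H2
  ? 113.117.187.3  path d0:H3→d1:-→d2:-→d3:-→d4:H5→d5:-→d6:-→d7:-→d8:-→d9:-→d10:-→d11:-→d12:-→d13:-→d14:H5→d15:-→d16:-→d17:-→d18:-→d19:-→d20:-→d21:-→d22:-→d23:-→d24:H0→d25:-  best=H0

== LOOKUPS ==
["H0","H4","H4","H5","H1","H0","H4","H1","H1","H2","H0","H4","no-route","H2","H0"]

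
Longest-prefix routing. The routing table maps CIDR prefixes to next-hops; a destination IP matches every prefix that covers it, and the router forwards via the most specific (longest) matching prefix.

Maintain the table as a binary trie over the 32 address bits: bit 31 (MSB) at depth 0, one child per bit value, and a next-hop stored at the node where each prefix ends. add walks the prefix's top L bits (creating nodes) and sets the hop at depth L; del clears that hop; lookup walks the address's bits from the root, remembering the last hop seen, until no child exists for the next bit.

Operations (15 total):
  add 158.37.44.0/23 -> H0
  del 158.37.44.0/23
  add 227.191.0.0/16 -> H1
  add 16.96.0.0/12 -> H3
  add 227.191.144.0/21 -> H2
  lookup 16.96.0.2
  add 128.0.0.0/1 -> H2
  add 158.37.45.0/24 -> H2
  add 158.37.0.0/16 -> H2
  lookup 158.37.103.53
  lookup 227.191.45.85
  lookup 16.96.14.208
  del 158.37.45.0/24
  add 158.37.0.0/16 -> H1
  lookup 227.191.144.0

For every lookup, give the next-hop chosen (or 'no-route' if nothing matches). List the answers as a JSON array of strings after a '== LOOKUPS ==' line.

Process each operation:
  + 158.37.44.0/23 (H0) depth=23
  - 158.37.44.0/23 clear@23
  + 227.191.0.0/16 (H1) depth=16
  + 16.96.0.0/12 (H3) depth=12
  + 227.191.144.0/21 (H2) depth=21
  ? 16.96.0.2  path d0:-→d1:-→d2:-→d3:-→d4:-→d5:-→d6:-→d7:-→d8:-→d9:-→d10:-→d11:-→d12:H3  best=H3
  + 128.0.0.0/1 (H2) depth=1
  + 158.37.45.0/24 (H2) depth=24
  + 158.37.0.0/16 (H2) depth=16
  ? 158.37.103.53  path d0:-→d1:H2→d2:-→d3:-→d4:-→d5:-→d6:-→d7:-→d8:-→d9:-→d10:-→d11:-→d12:-→d13:-→d14:-→d15:-→d16:H2→d17:-  best=H2
  ? 227.191.45.85  path d0:-→d1:H2→d2:-→d3:-→d4:-→d5:-→d6:-→d7:-→d8:-→d9:-→d10:-→d11:-→d12:-→d13:-→d14:-→d15:-→d16:H1  best=H1
  ? 16.96.14.208  path d0:-→d1:-→d2:-→d3:-→d4:-→d5:-→d6:-→d7:-→d8:-→d9:-→d10:-→d11:-→d12:H3  best=H3
  - 158.37.45.0/24 clear@24
  + 158.37.0.0/16 (H1) depth=16
  ? 227.191.144.0  path d0:-→d1:H2→d2:-→d3:-→d4:-→d5:-→d6:-→d7:-→d8:-→d9:-→d10:-→d11:-→d12:-→d13:-→d14:-→d15:-→d16:H1→d17:-→d18:-→d19:-→d20:-→d21:H2  best=H2

== LOOKUPS ==
["H3","H2","H1","H3","H2"]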